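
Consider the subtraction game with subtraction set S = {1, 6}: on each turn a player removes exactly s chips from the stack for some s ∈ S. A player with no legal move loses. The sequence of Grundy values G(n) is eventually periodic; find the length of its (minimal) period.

n :  0  1  2  3  4  5  6  7  8  9 10 11 12 13 14 15
G :  0  1  0  1  0  1  2  0  1  0  1  0  1  2  0  1
G(n+7) = G(n) holds for n = 0,…,5 (a full window of length max(S) = 6), so the sequence is purely periodic with period 7.

7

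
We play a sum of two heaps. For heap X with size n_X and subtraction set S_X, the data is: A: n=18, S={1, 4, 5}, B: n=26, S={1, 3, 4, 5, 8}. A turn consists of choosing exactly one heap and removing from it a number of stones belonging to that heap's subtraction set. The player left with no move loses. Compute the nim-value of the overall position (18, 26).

4

Heap A, S = {1, 4, 5}:
n :  0  1  2  3  4  5  6  7  8  9 10 11 12 13 14 15 16 17 18
G :  0  1  0  1  2  3  2  3  0  1  0  1  2  3  2  3  0  1  0
G_A(18) = 0.
Heap B, S = {1, 3, 4, 5, 8}:
n :  0  1  2  3  4  5  6  7  8  9 10 11 12 13 14 15 16 17 18 19 20 21 22 23 24 25 26
G :  0  1  0  1  2  3  2  3  4  0  1  0  1  2  3  2  3  4  0  1  0  1  2  3  2  3  4
G_B(26) = 4.
Combined Grundy value = 0 ⊕ 4 = 4.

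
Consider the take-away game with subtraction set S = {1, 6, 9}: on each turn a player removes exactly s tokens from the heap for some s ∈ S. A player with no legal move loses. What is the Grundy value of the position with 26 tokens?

n :  0  1  2  3  4  5  6  7  8  9 10 11 12 13 14 15 16 17 18 19 20 21 22 23 24 25 26
G :  0  1  0  1  0  1  2  0  1  2  3  2  0  1  0  1  2  0  1  0  1  2  0  1  0  1  2

2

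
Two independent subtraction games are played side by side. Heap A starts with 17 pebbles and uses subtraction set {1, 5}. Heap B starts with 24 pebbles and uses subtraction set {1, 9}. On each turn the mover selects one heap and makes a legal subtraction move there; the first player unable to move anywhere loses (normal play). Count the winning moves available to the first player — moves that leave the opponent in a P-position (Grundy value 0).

4

Heap A, S = {1, 5}:
n :  0  1  2  3  4  5  6  7  8  9 10 11 12 13 14 15 16 17
G :  0  1  0  1  0  1  0  1  0  1  0  1  0  1  0  1  0  1
G_A(17) = 1.
Heap B, S = {1, 9}:
G(0) = 0
G(1) = mex{0} = 1
G(2) = mex{1} = 0
G(3) = mex{0} = 1
G(4) = mex{1} = 0
G(5) = mex{0} = 1
G(6) = mex{1} = 0
G(7) = mex{0} = 1
G(8) = mex{1} = 0
G(9) = mex{0,0} = 1
G(10) = mex{1,1} = 0
G(11) = mex{0,0} = 1
G(12) = mex{1,1} = 0
G(13) = mex{0,0} = 1
G(14) = mex{1,1} = 0
G(15) = mex{0,0} = 1
G(16) = mex{1,1} = 0
G(17) = mex{0,0} = 1
G(18) = mex{1,1} = 0
G(19) = mex{0,0} = 1
G(20) = mex{1,1} = 0
G(21) = mex{0,0} = 1
G(22) = mex{1,1} = 0
G(23) = mex{0,0} = 1
G(24) = mex{1,1} = 0
G_B(24) = 0.
Combined Grundy value = 1 ⊕ 0 = 1.
A winning move leaves total XOR = 0, i.e. changes one component's Grundy value g to g ⊕ X where X is the current total.
Heap A: need g' = 1⊕1 = 0. Options: 17−1→G=0, 17−5→G=0. Hits: 2.
Heap B: need g' = 0⊕1 = 1. Options: 24−1→G=1, 24−9→G=1. Hits: 2.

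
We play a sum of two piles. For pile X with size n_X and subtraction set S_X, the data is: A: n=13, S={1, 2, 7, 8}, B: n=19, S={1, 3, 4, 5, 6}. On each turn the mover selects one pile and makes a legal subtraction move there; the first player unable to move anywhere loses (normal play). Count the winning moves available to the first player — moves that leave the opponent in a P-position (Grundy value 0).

0

Pile A, S = {1, 2, 7, 8}:
G(0) = 0
G(1) = mex{0} = 1
G(2) = mex{1,0} = 2
G(3) = mex{2,1} = 0
G(4) = mex{0,2} = 1
G(5) = mex{1,0} = 2
G(6) = mex{2,1} = 0
G(7) = mex{0,2,0} = 1
G(8) = mex{1,0,1,0} = 2
G(9) = mex{2,1,2,1} = 0
G(10) = mex{0,2,0,2} = 1
G(11) = mex{1,0,1,0} = 2
G(12) = mex{2,1,2,1} = 0
G(13) = mex{0,2,0,2} = 1
G_A(13) = 1.
Pile B, S = {1, 3, 4, 5, 6}:
G(0) = 0
G(1) = mex{0} = 1
G(2) = mex{1} = 0
G(3) = mex{0,0} = 1
G(4) = mex{1,1,0} = 2
G(5) = mex{2,0,1,0} = 3
G(6) = mex{3,1,0,1,0} = 2
G(7) = mex{2,2,1,0,1} = 3
G(8) = mex{3,3,2,1,0} = 4
G(9) = mex{4,2,3,2,1} = 0
G(10) = mex{0,3,2,3,2} = 1
G(11) = mex{1,4,3,2,3} = 0
G(12) = mex{0,0,4,3,2} = 1
G(13) = mex{1,1,0,4,3} = 2
G(14) = mex{2,0,1,0,4} = 3
G(15) = mex{3,1,0,1,0} = 2
G(16) = mex{2,2,1,0,1} = 3
G(17) = mex{3,3,2,1,0} = 4
G(18) = mex{4,2,3,2,1} = 0
G(19) = mex{0,3,2,3,2} = 1
G_B(19) = 1.
Combined Grundy value = 1 ⊕ 1 = 0.
A winning move leaves total XOR = 0, i.e. changes one component's Grundy value g to g ⊕ X where X is the current total.
Pile A: target g' = 1⊕0 = 1, but every legal move changes the Grundy value (mex property), so 0 moves.
Pile B: target g' = 1⊕0 = 1, but every legal move changes the Grundy value (mex property), so 0 moves.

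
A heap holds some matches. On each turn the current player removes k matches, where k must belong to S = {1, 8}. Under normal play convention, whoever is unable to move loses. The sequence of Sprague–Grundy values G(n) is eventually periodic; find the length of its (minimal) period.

9

G(0) = 0
G(1) = mex{0} = 1
G(2) = mex{1} = 0
G(3) = mex{0} = 1
G(4) = mex{1} = 0
G(5) = mex{0} = 1
G(6) = mex{1} = 0
G(7) = mex{0} = 1
G(8) = mex{1,0} = 2
G(9) = mex{2,1} = 0
G(10) = mex{0,0} = 1
G(11) = mex{1,1} = 0
G(12) = mex{0,0} = 1
G(13) = mex{1,1} = 0
G(14) = mex{0,0} = 1
G(15) = mex{1,1} = 0
G(16) = mex{0,2} = 1
G(17) = mex{1,0} = 2
G(18) = mex{2,1} = 0
G(19) = mex{0,0} = 1
G(n+9) = G(n) holds for n = 0,…,7 (a full window of length max(S) = 8), so the sequence is purely periodic with period 9.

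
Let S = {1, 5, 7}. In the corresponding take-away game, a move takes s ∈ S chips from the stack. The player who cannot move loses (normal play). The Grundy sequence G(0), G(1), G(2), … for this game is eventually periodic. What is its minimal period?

2

n :  0  1  2  3  4  5  6  7  8  9 10 11 12 13 14
G :  0  1  0  1  0  1  0  1  0  1  0  1  0  1  0
G(n+2) = G(n) holds for n = 0,…,6 (a full window of length max(S) = 7), so the sequence is purely periodic with period 2.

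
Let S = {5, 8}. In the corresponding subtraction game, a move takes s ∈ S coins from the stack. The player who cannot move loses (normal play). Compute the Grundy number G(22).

n :  0  1  2  3  4  5  6  7  8  9 10 11 12 13 14 15 16 17 18 19 20 21 22
G :  0  0  0  0  0  1  1  1  1  1  2  2  2  0  0  0  0  0  1  1  1  1  1

1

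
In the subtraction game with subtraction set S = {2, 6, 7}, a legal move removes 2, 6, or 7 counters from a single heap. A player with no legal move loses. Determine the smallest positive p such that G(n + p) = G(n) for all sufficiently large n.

n :  0  1  2  3  4  5  6  7  8  9 10 11 12 13 14 15 16 17 18 19 20 21 22 23 24 25 26 27
G :  0  0  1  1  0  0  1  1  2  0  3  1  2  0  0  1  1  0  0  1  1  2  0  3  1  2  0  0
G(n+13) = G(n) holds for n = 0,…,6 (a full window of length max(S) = 7), so the sequence is purely periodic with period 13.

13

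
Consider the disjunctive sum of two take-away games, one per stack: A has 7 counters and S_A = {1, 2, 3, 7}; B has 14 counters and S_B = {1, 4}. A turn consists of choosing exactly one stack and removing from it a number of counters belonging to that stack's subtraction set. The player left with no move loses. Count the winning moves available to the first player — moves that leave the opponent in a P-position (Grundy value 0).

Stack A, S = {1, 2, 3, 7}:
n : 0 1 2 3 4 5 6 7
G : 0 1 2 3 0 1 2 3
G_A(7) = 3.
Stack B, S = {1, 4}:
n :  0  1  2  3  4  5  6  7  8  9 10 11 12 13 14
G :  0  1  0  1  2  0  1  0  1  2  0  1  0  1  2
G_B(14) = 2.
Combined Grundy value = 3 ⊕ 2 = 1.
A winning move leaves total XOR = 0, i.e. changes one component's Grundy value g to g ⊕ X where X is the current total.
Stack A: need g' = 3⊕1 = 2. Options: 7−1→G=2, 7−2→G=1, 7−3→G=0, 7−7→G=0. Hits: 1.
Stack B: need g' = 2⊕1 = 3. Options: 14−1→G=1, 14−4→G=0. Hits: 0.

1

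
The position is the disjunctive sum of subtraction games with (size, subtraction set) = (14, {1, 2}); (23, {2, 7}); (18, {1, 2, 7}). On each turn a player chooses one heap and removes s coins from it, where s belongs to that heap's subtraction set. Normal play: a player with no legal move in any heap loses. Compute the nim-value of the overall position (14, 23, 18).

2

Heap A, S = {1, 2}:
G(0) = 0
G(1) = mex{0} = 1
G(2) = mex{1,0} = 2
G(3) = mex{2,1} = 0
G(4) = mex{0,2} = 1
G(5) = mex{1,0} = 2
G(6) = mex{2,1} = 0
G(7) = mex{0,2} = 1
G(8) = mex{1,0} = 2
G(9) = mex{2,1} = 0
G(10) = mex{0,2} = 1
G(11) = mex{1,0} = 2
G(12) = mex{2,1} = 0
G(13) = mex{0,2} = 1
G(14) = mex{1,0} = 2
G_A(14) = 2.
Heap B, S = {2, 7}:
n :  0  1  2  3  4  5  6  7  8  9 10 11 12 13 14 15 16 17 18 19 20 21 22 23
G :  0  0  1  1  0  0  1  1  2  0  0  1  1  0  0  1  1  2  0  0  1  1  0  0
G_B(23) = 0.
Heap C, S = {1, 2, 7}:
G(0) = 0
G(1) = mex{0} = 1
G(2) = mex{1,0} = 2
G(3) = mex{2,1} = 0
G(4) = mex{0,2} = 1
G(5) = mex{1,0} = 2
G(6) = mex{2,1} = 0
G(7) = mex{0,2,0} = 1
G(8) = mex{1,0,1} = 2
G(9) = mex{2,1,2} = 0
G(10) = mex{0,2,0} = 1
G(11) = mex{1,0,1} = 2
G(12) = mex{2,1,2} = 0
G(13) = mex{0,2,0} = 1
G(14) = mex{1,0,1} = 2
G(15) = mex{2,1,2} = 0
G(16) = mex{0,2,0} = 1
G(17) = mex{1,0,1} = 2
G(18) = mex{2,1,2} = 0
G_C(18) = 0.
Combined Grundy value = 2 ⊕ 0 ⊕ 0 = 2.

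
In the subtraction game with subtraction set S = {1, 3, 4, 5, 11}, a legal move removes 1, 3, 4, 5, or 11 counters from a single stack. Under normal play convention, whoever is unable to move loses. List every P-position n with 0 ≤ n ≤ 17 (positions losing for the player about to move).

n :  0  1  2  3  4  5  6  7  8  9 10 11 12 13 14 15 16 17
G :  0  1  0  1  2  3  2  3  0  1  0  1  2  3  2  3  0  1
P-positions are exactly the n with G(n) = 0.

0, 2, 8, 10, 16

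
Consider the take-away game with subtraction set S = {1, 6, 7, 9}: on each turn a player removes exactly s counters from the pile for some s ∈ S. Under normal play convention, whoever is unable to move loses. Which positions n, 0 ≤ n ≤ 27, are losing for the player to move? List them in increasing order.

n :  0  1  2  3  4  5  6  7  8  9 10 11 12 13 14 15 16 17 18 19 20 21 22 23 24 25 26 27
G :  0  1  0  1  0  1  2  3  2  3  2  3  0  1  0  1  0  1  2  3  2  3  2  3  0  1  0  1
P-positions are exactly the n with G(n) = 0.

0, 2, 4, 12, 14, 16, 24, 26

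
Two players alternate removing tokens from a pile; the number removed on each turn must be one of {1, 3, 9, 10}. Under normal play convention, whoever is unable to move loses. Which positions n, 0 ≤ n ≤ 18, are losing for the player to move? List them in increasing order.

G(0) = 0
G(1) = mex{0} = 1
G(2) = mex{1} = 0
G(3) = mex{0,0} = 1
G(4) = mex{1,1} = 0
G(5) = mex{0,0} = 1
G(6) = mex{1,1} = 0
G(7) = mex{0,0} = 1
G(8) = mex{1,1} = 0
G(9) = mex{0,0,0} = 1
G(10) = mex{1,1,1,0} = 2
G(11) = mex{2,0,0,1} = 3
G(12) = mex{3,1,1,0} = 2
G(13) = mex{2,2,0,1} = 3
G(14) = mex{3,3,1,0} = 2
G(15) = mex{2,2,0,1} = 3
G(16) = mex{3,3,1,0} = 2
G(17) = mex{2,2,0,1} = 3
G(18) = mex{3,3,1,0} = 2
P-positions are exactly the n with G(n) = 0.

0, 2, 4, 6, 8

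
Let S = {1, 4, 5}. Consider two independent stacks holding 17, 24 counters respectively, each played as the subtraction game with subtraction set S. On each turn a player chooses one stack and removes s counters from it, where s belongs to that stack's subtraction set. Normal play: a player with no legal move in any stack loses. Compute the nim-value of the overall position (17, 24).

1

All stacks use S = {1, 4, 5}:
n :  0  1  2  3  4  5  6  7  8  9 10 11 12 13 14 15 16 17 18 19 20 21 22 23 24
G :  0  1  0  1  2  3  2  3  0  1  0  1  2  3  2  3  0  1  0  1  2  3  2  3  0
Stack A: G(17) = 1.
Stack B: G(24) = 0.
Combined Grundy value = 1 ⊕ 0 = 1.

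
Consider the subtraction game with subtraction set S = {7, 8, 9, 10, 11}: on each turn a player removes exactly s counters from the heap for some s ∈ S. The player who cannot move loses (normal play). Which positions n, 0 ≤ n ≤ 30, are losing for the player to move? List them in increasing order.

0, 1, 2, 3, 4, 5, 6, 18, 19, 20, 21, 22, 23, 24

G(0) = 0
G(1) = mex{} = 0
G(2) = mex{} = 0
G(3) = mex{} = 0
G(4) = mex{} = 0
G(5) = mex{} = 0
G(6) = mex{} = 0
G(7) = mex{0} = 1
G(8) = mex{0,0} = 1
G(9) = mex{0,0,0} = 1
G(10) = mex{0,0,0,0} = 1
G(11) = mex{0,0,0,0,0} = 1
G(12) = mex{0,0,0,0,0} = 1
G(13) = mex{0,0,0,0,0} = 1
G(14) = mex{1,0,0,0,0} = 2
G(15) = mex{1,1,0,0,0} = 2
G(16) = mex{1,1,1,0,0} = 2
G(17) = mex{1,1,1,1,0} = 2
G(18) = mex{1,1,1,1,1} = 0
G(19) = mex{1,1,1,1,1} = 0
G(20) = mex{1,1,1,1,1} = 0
G(21) = mex{2,1,1,1,1} = 0
G(22) = mex{2,2,1,1,1} = 0
G(23) = mex{2,2,2,1,1} = 0
G(24) = mex{2,2,2,2,1} = 0
G(25) = mex{0,2,2,2,2} = 1
G(26) = mex{0,0,2,2,2} = 1
G(27) = mex{0,0,0,2,2} = 1
G(28) = mex{0,0,0,0,2} = 1
G(29) = mex{0,0,0,0,0} = 1
G(30) = mex{0,0,0,0,0} = 1
P-positions are exactly the n with G(n) = 0.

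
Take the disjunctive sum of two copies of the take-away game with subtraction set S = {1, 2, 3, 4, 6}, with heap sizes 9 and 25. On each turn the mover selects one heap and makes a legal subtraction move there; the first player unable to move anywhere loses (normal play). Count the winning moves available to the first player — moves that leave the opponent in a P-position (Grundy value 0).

3

All heaps use S = {1, 2, 3, 4, 6}:
G(0) = 0
G(1) = mex{0} = 1
G(2) = mex{1,0} = 2
G(3) = mex{2,1,0} = 3
G(4) = mex{3,2,1,0} = 4
G(5) = mex{4,3,2,1} = 0
G(6) = mex{0,4,3,2,0} = 1
G(7) = mex{1,0,4,3,1} = 2
G(8) = mex{2,1,0,4,2} = 3
G(9) = mex{3,2,1,0,3} = 4
G(10) = mex{4,3,2,1,4} = 0
G(11) = mex{0,4,3,2,0} = 1
G(12) = mex{1,0,4,3,1} = 2
G(13) = mex{2,1,0,4,2} = 3
G(14) = mex{3,2,1,0,3} = 4
G(15) = mex{4,3,2,1,4} = 0
G(16) = mex{0,4,3,2,0} = 1
G(17) = mex{1,0,4,3,1} = 2
G(18) = mex{2,1,0,4,2} = 3
G(19) = mex{3,2,1,0,3} = 4
G(20) = mex{4,3,2,1,4} = 0
G(21) = mex{0,4,3,2,0} = 1
G(22) = mex{1,0,4,3,1} = 2
G(23) = mex{2,1,0,4,2} = 3
G(24) = mex{3,2,1,0,3} = 4
G(25) = mex{4,3,2,1,4} = 0
Heap A: G(9) = 4.
Heap B: G(25) = 0.
Combined Grundy value = 4 ⊕ 0 = 4.
A winning move leaves total XOR = 0, i.e. changes one component's Grundy value g to g ⊕ X where X is the current total.
Heap A: need g' = 4⊕4 = 0. Options: 9−1→G=3, 9−2→G=2, 9−3→G=1, 9−4→G=0, 9−6→G=3. Hits: 1.
Heap B: need g' = 0⊕4 = 4. Options: 25−1→G=4, 25−2→G=3, 25−3→G=2, 25−4→G=1, 25−6→G=4. Hits: 2.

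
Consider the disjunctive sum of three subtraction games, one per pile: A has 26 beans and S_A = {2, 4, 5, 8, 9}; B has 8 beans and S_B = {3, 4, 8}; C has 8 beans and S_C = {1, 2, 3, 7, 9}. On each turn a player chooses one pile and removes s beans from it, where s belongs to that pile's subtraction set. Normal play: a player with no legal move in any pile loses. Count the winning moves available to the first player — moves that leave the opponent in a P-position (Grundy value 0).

Pile A, S = {2, 4, 5, 8, 9}:
G(0) = 0
G(1) = mex{} = 0
G(2) = mex{0} = 1
G(3) = mex{0} = 1
G(4) = mex{1,0} = 2
G(5) = mex{1,0,0} = 2
G(6) = mex{2,1,0} = 3
G(7) = mex{2,1,1} = 0
G(8) = mex{3,2,1,0} = 4
G(9) = mex{0,2,2,0,0} = 1
G(10) = mex{4,3,2,1,0} = 5
G(11) = mex{1,0,3,1,1} = 2
G(12) = mex{5,4,0,2,1} = 3
G(13) = mex{2,1,4,2,2} = 0
G(14) = mex{3,5,1,3,2} = 0
G(15) = mex{0,2,5,0,3} = 1
G(16) = mex{0,3,2,4,0} = 1
G(17) = mex{1,0,3,1,4} = 2
G(18) = mex{1,0,0,5,1} = 2
G(19) = mex{2,1,0,2,5} = 3
G(20) = mex{2,1,1,3,2} = 0
G(21) = mex{3,2,1,0,3} = 4
G(22) = mex{0,2,2,0,0} = 1
G(23) = mex{4,3,2,1,0} = 5
G(24) = mex{1,0,3,1,1} = 2
G(25) = mex{5,4,0,2,1} = 3
G(26) = mex{2,1,4,2,2} = 0
G_A(26) = 0.
Pile B, S = {3, 4, 8}:
n : 0 1 2 3 4 5 6 7 8
G : 0 0 0 1 1 1 2 0 2
G_B(8) = 2.
Pile C, S = {1, 2, 3, 7, 9}:
G(0) = 0
G(1) = mex{0} = 1
G(2) = mex{1,0} = 2
G(3) = mex{2,1,0} = 3
G(4) = mex{3,2,1} = 0
G(5) = mex{0,3,2} = 1
G(6) = mex{1,0,3} = 2
G(7) = mex{2,1,0,0} = 3
G(8) = mex{3,2,1,1} = 0
G_C(8) = 0.
Combined Grundy value = 0 ⊕ 2 ⊕ 0 = 2.
A winning move leaves total XOR = 0, i.e. changes one component's Grundy value g to g ⊕ X where X is the current total.
Pile A: need g' = 0⊕2 = 2. Options: 26−2→G=2, 26−4→G=1, 26−5→G=4, 26−8→G=2, 26−9→G=2. Hits: 3.
Pile B: need g' = 2⊕2 = 0. Options: 8−3→G=1, 8−4→G=1, 8−8→G=0. Hits: 1.
Pile C: need g' = 0⊕2 = 2. Options: 8−1→G=3, 8−2→G=2, 8−3→G=1, 8−7→G=1. Hits: 1.

5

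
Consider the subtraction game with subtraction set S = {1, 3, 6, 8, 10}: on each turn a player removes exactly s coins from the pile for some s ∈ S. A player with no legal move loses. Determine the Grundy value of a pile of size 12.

n :  0  1  2  3  4  5  6  7  8  9 10 11 12
G :  0  1  0  1  0  1  2  3  2  0  1  0  1

1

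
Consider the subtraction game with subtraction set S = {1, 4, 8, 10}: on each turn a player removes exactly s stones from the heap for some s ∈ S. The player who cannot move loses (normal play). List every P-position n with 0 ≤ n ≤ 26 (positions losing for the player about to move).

0, 2, 5, 7, 14, 16, 19, 21

n :  0  1  2  3  4  5  6  7  8  9 10 11 12 13 14 15 16 17 18 19 20 21 22 23 24 25 26
G :  0  1  0  1  2  0  1  0  1  2  3  2  3  4  0  1  0  1  2  0  1  0  1  2  3  2  3
P-positions are exactly the n with G(n) = 0.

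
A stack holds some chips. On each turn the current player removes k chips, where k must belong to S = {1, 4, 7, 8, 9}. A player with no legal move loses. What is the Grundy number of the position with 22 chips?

G(0) = 0
G(1) = mex{0} = 1
G(2) = mex{1} = 0
G(3) = mex{0} = 1
G(4) = mex{1,0} = 2
G(5) = mex{2,1} = 0
G(6) = mex{0,0} = 1
G(7) = mex{1,1,0} = 2
G(8) = mex{2,2,1,0} = 3
G(9) = mex{3,0,0,1,0} = 2
G(10) = mex{2,1,1,0,1} = 3
G(11) = mex{3,2,2,1,0} = 4
G(12) = mex{4,3,0,2,1} = 5
G(13) = mex{5,2,1,0,2} = 3
G(14) = mex{3,3,2,1,0} = 4
G(15) = mex{4,4,3,2,1} = 0
G(16) = mex{0,5,2,3,2} = 1
G(17) = mex{1,3,3,2,3} = 0
G(18) = mex{0,4,4,3,2} = 1
G(19) = mex{1,0,5,4,3} = 2
G(20) = mex{2,1,3,5,4} = 0
G(21) = mex{0,0,4,3,5} = 1
G(22) = mex{1,1,0,4,3} = 2

2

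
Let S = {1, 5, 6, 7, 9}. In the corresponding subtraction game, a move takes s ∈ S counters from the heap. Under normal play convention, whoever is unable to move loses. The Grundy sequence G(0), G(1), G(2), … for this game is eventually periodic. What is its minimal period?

G(0) = 0
G(1) = mex{0} = 1
G(2) = mex{1} = 0
G(3) = mex{0} = 1
G(4) = mex{1} = 0
G(5) = mex{0,0} = 1
G(6) = mex{1,1,0} = 2
G(7) = mex{2,0,1,0} = 3
G(8) = mex{3,1,0,1} = 2
G(9) = mex{2,0,1,0,0} = 3
G(10) = mex{3,1,0,1,1} = 2
G(11) = mex{2,2,1,0,0} = 3
G(12) = mex{3,3,2,1,1} = 0
G(13) = mex{0,2,3,2,0} = 1
G(14) = mex{1,3,2,3,1} = 0
G(15) = mex{0,2,3,2,2} = 1
G(16) = mex{1,3,2,3,3} = 0
G(17) = mex{0,0,3,2,2} = 1
G(18) = mex{1,1,0,3,3} = 2
G(19) = mex{2,0,1,0,2} = 3
G(20) = mex{3,1,0,1,3} = 2
G(21) = mex{2,0,1,0,0} = 3
G(22) = mex{3,1,0,1,1} = 2
G(23) = mex{2,2,1,0,0} = 3
G(24) = mex{3,3,2,1,1} = 0
G(25) = mex{0,2,3,2,0} = 1
G(n+12) = G(n) holds for n = 0,…,8 (a full window of length max(S) = 9), so the sequence is purely periodic with period 12.

12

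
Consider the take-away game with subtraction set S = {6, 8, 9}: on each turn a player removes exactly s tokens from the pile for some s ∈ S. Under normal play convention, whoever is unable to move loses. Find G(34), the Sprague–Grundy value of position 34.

G(0) = 0
G(1) = mex{} = 0
G(2) = mex{} = 0
G(3) = mex{} = 0
G(4) = mex{} = 0
G(5) = mex{} = 0
G(6) = mex{0} = 1
G(7) = mex{0} = 1
G(8) = mex{0,0} = 1
G(9) = mex{0,0,0} = 1
G(10) = mex{0,0,0} = 1
G(11) = mex{0,0,0} = 1
G(12) = mex{1,0,0} = 2
G(13) = mex{1,0,0} = 2
G(14) = mex{1,1,0} = 2
G(15) = mex{1,1,1} = 0
G(16) = mex{1,1,1} = 0
G(17) = mex{1,1,1} = 0
G(18) = mex{2,1,1} = 0
G(19) = mex{2,1,1} = 0
G(20) = mex{2,2,1} = 0
G(21) = mex{0,2,2} = 1
G(22) = mex{0,2,2} = 1
G(23) = mex{0,0,2} = 1
G(24) = mex{0,0,0} = 1
G(25) = mex{0,0,0} = 1
G(26) = mex{0,0,0} = 1
G(27) = mex{1,0,0} = 2
G(28) = mex{1,0,0} = 2
G(29) = mex{1,1,0} = 2
G(30) = mex{1,1,1} = 0
G(31) = mex{1,1,1} = 0
G(32) = mex{1,1,1} = 0
G(33) = mex{2,1,1} = 0
G(34) = mex{2,1,1} = 0

0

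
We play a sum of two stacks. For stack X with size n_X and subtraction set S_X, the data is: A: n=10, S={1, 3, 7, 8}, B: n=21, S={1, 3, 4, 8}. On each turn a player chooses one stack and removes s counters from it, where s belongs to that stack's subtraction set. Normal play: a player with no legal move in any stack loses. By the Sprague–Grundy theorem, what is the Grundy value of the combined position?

2

Stack A, S = {1, 3, 7, 8}:
n :  0  1  2  3  4  5  6  7  8  9 10
G :  0  1  0  1  0  1  0  1  2  3  2
G_A(10) = 2.
Stack B, S = {1, 3, 4, 8}:
n :  0  1  2  3  4  5  6  7  8  9 10 11 12 13 14 15 16 17 18 19 20 21
G :  0  1  0  1  2  3  2  0  1  0  1  2  3  2  0  1  0  1  2  3  2  0
G_B(21) = 0.
Combined Grundy value = 2 ⊕ 0 = 2.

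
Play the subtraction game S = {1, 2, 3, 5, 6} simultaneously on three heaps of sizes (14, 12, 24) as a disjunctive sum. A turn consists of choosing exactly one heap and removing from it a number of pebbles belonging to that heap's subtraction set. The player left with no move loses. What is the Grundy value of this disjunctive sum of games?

All heaps use S = {1, 2, 3, 5, 6}:
G(0) = 0
G(1) = mex{0} = 1
G(2) = mex{1,0} = 2
G(3) = mex{2,1,0} = 3
G(4) = mex{3,2,1} = 0
G(5) = mex{0,3,2,0} = 1
G(6) = mex{1,0,3,1,0} = 2
G(7) = mex{2,1,0,2,1} = 3
G(8) = mex{3,2,1,3,2} = 0
G(9) = mex{0,3,2,0,3} = 1
G(10) = mex{1,0,3,1,0} = 2
G(11) = mex{2,1,0,2,1} = 3
G(12) = mex{3,2,1,3,2} = 0
G(13) = mex{0,3,2,0,3} = 1
G(14) = mex{1,0,3,1,0} = 2
G(15) = mex{2,1,0,2,1} = 3
G(16) = mex{3,2,1,3,2} = 0
G(17) = mex{0,3,2,0,3} = 1
G(18) = mex{1,0,3,1,0} = 2
G(19) = mex{2,1,0,2,1} = 3
G(20) = mex{3,2,1,3,2} = 0
G(21) = mex{0,3,2,0,3} = 1
G(22) = mex{1,0,3,1,0} = 2
G(23) = mex{2,1,0,2,1} = 3
G(24) = mex{3,2,1,3,2} = 0
Heap A: G(14) = 2.
Heap B: G(12) = 0.
Heap C: G(24) = 0.
Combined Grundy value = 2 ⊕ 0 ⊕ 0 = 2.

2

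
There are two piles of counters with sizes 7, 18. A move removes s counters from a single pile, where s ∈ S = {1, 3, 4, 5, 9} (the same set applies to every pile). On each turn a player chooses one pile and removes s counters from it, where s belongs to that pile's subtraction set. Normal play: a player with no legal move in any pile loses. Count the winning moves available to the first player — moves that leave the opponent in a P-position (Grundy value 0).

All piles use S = {1, 3, 4, 5, 9}:
n :  0  1  2  3  4  5  6  7  8  9 10 11 12 13 14 15 16 17 18
G :  0  1  0  1  2  3  2  3  0  1  0  1  2  3  2  3  0  1  0
Pile A: G(7) = 3.
Pile B: G(18) = 0.
Combined Grundy value = 3 ⊕ 0 = 3.
A winning move leaves total XOR = 0, i.e. changes one component's Grundy value g to g ⊕ X where X is the current total.
Pile A: need g' = 3⊕3 = 0. Options: 7−1→G=2, 7−3→G=2, 7−4→G=1, 7−5→G=0. Hits: 1.
Pile B: need g' = 0⊕3 = 3. Options: 18−1→G=1, 18−3→G=3, 18−4→G=2, 18−5→G=3, 18−9→G=1. Hits: 2.

3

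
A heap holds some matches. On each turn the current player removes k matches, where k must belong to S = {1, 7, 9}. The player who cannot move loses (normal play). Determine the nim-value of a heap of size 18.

n :  0  1  2  3  4  5  6  7  8  9 10 11 12 13 14 15 16 17 18
G :  0  1  0  1  0  1  0  1  0  1  0  1  0  1  0  1  0  1  0

0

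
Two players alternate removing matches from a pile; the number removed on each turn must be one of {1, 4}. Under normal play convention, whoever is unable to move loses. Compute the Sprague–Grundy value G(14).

G(0) = 0
G(1) = mex{0} = 1
G(2) = mex{1} = 0
G(3) = mex{0} = 1
G(4) = mex{1,0} = 2
G(5) = mex{2,1} = 0
G(6) = mex{0,0} = 1
G(7) = mex{1,1} = 0
G(8) = mex{0,2} = 1
G(9) = mex{1,0} = 2
G(10) = mex{2,1} = 0
G(11) = mex{0,0} = 1
G(12) = mex{1,1} = 0
G(13) = mex{0,2} = 1
G(14) = mex{1,0} = 2

2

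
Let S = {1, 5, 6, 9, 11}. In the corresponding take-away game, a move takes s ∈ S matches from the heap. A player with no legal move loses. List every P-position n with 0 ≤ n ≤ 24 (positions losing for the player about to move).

0, 2, 4, 12, 14, 16, 24

n :  0  1  2  3  4  5  6  7  8  9 10 11 12 13 14 15 16 17 18 19 20 21 22 23 24
G :  0  1  0  1  0  1  2  3  2  3  2  3  0  1  0  1  0  1  2  3  2  3  2  3  0
P-positions are exactly the n with G(n) = 0.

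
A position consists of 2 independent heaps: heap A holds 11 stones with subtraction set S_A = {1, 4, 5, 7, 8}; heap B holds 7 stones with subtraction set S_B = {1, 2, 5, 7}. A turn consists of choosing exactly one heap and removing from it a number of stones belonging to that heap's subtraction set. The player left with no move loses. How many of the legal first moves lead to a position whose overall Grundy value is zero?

3

Heap A, S = {1, 4, 5, 7, 8}:
n :  0  1  2  3  4  5  6  7  8  9 10 11
G :  0  1  0  1  2  3  2  3  4  5  4  0
G_A(11) = 0.
Heap B, S = {1, 2, 5, 7}:
n : 0 1 2 3 4 5 6 7
G : 0 1 2 0 1 2 0 1
G_B(7) = 1.
Combined Grundy value = 0 ⊕ 1 = 1.
A winning move leaves total XOR = 0, i.e. changes one component's Grundy value g to g ⊕ X where X is the current total.
Heap A: need g' = 0⊕1 = 1. Options: 11−1→G=4, 11−4→G=3, 11−5→G=2, 11−7→G=2, 11−8→G=1. Hits: 1.
Heap B: need g' = 1⊕1 = 0. Options: 7−1→G=0, 7−2→G=2, 7−5→G=2, 7−7→G=0. Hits: 2.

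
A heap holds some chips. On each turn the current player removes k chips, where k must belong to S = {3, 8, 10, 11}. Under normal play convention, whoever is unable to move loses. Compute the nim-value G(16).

3

n :  0  1  2  3  4  5  6  7  8  9 10 11 12 13 14 15 16
G :  0  0  0  1  1  1  0  0  2  1  1  3  2  2  2  3  3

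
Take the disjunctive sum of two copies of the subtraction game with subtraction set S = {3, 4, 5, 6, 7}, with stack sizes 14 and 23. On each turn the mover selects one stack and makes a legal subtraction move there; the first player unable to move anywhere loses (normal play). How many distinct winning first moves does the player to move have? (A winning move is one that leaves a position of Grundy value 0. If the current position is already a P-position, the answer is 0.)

All stacks use S = {3, 4, 5, 6, 7}:
n :  0  1  2  3  4  5  6  7  8  9 10 11 12 13 14 15 16 17 18 19 20 21 22 23
G :  0  0  0  1  1  1  2  2  2  3  0  0  0  1  1  1  2  2  2  3  0  0  0  1
Stack A: G(14) = 1.
Stack B: G(23) = 1.
Combined Grundy value = 1 ⊕ 1 = 0.
A winning move leaves total XOR = 0, i.e. changes one component's Grundy value g to g ⊕ X where X is the current total.
Stack A: target g' = 1⊕0 = 1, but every legal move changes the Grundy value (mex property), so 0 moves.
Stack B: target g' = 1⊕0 = 1, but every legal move changes the Grundy value (mex property), so 0 moves.

0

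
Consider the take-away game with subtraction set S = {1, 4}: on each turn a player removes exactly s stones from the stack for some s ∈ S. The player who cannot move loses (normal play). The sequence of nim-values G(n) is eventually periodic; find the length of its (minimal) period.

5

G(0) = 0
G(1) = mex{0} = 1
G(2) = mex{1} = 0
G(3) = mex{0} = 1
G(4) = mex{1,0} = 2
G(5) = mex{2,1} = 0
G(6) = mex{0,0} = 1
G(7) = mex{1,1} = 0
G(8) = mex{0,2} = 1
G(9) = mex{1,0} = 2
G(10) = mex{2,1} = 0
G(11) = mex{0,0} = 1
G(12) = mex{1,1} = 0
G(13) = mex{0,2} = 1
G(14) = mex{1,0} = 2
G(n+5) = G(n) holds for n = 0,…,3 (a full window of length max(S) = 4), so the sequence is purely periodic with period 5.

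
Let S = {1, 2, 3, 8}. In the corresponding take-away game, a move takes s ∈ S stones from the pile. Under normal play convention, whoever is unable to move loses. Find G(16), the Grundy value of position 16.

3

n :  0  1  2  3  4  5  6  7  8  9 10 11 12 13 14 15 16
G :  0  1  2  3  0  1  2  3  4  0  1  2  3  0  1  2  3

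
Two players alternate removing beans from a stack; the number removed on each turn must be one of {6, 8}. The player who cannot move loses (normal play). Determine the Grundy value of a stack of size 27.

G(0) = 0
G(1) = mex{} = 0
G(2) = mex{} = 0
G(3) = mex{} = 0
G(4) = mex{} = 0
G(5) = mex{} = 0
G(6) = mex{0} = 1
G(7) = mex{0} = 1
G(8) = mex{0,0} = 1
G(9) = mex{0,0} = 1
G(10) = mex{0,0} = 1
G(11) = mex{0,0} = 1
G(12) = mex{1,0} = 2
G(13) = mex{1,0} = 2
G(14) = mex{1,1} = 0
G(15) = mex{1,1} = 0
G(16) = mex{1,1} = 0
G(17) = mex{1,1} = 0
G(18) = mex{2,1} = 0
G(19) = mex{2,1} = 0
G(20) = mex{0,2} = 1
G(21) = mex{0,2} = 1
G(22) = mex{0,0} = 1
G(23) = mex{0,0} = 1
G(24) = mex{0,0} = 1
G(25) = mex{0,0} = 1
G(26) = mex{1,0} = 2
G(27) = mex{1,0} = 2

2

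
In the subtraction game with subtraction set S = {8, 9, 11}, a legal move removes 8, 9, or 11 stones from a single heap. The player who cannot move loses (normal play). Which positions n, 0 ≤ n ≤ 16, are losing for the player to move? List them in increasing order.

G(0) = 0
G(1) = mex{} = 0
G(2) = mex{} = 0
G(3) = mex{} = 0
G(4) = mex{} = 0
G(5) = mex{} = 0
G(6) = mex{} = 0
G(7) = mex{} = 0
G(8) = mex{0} = 1
G(9) = mex{0,0} = 1
G(10) = mex{0,0} = 1
G(11) = mex{0,0,0} = 1
G(12) = mex{0,0,0} = 1
G(13) = mex{0,0,0} = 1
G(14) = mex{0,0,0} = 1
G(15) = mex{0,0,0} = 1
G(16) = mex{1,0,0} = 2
P-positions are exactly the n with G(n) = 0.

0, 1, 2, 3, 4, 5, 6, 7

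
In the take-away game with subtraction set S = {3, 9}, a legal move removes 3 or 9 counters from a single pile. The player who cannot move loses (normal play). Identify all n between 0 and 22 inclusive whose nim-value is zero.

n :  0  1  2  3  4  5  6  7  8  9 10 11 12 13 14 15 16 17 18 19 20 21 22
G :  0  0  0  1  1  1  0  0  0  1  1  1  0  0  0  1  1  1  0  0  0  1  1
P-positions are exactly the n with G(n) = 0.

0, 1, 2, 6, 7, 8, 12, 13, 14, 18, 19, 20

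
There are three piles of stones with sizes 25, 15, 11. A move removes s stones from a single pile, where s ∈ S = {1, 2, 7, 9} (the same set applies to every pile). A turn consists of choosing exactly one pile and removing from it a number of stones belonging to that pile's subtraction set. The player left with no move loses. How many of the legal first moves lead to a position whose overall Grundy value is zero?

All piles use S = {1, 2, 7, 9}:
G(0) = 0
G(1) = mex{0} = 1
G(2) = mex{1,0} = 2
G(3) = mex{2,1} = 0
G(4) = mex{0,2} = 1
G(5) = mex{1,0} = 2
G(6) = mex{2,1} = 0
G(7) = mex{0,2,0} = 1
G(8) = mex{1,0,1} = 2
G(9) = mex{2,1,2,0} = 3
G(10) = mex{3,2,0,1} = 4
G(11) = mex{4,3,1,2} = 0
G(12) = mex{0,4,2,0} = 1
G(13) = mex{1,0,0,1} = 2
G(14) = mex{2,1,1,2} = 0
G(15) = mex{0,2,2,0} = 1
G(16) = mex{1,0,3,1} = 2
G(17) = mex{2,1,4,2} = 0
G(18) = mex{0,2,0,3} = 1
G(19) = mex{1,0,1,4} = 2
G(20) = mex{2,1,2,0} = 3
G(21) = mex{3,2,0,1} = 4
G(22) = mex{4,3,1,2} = 0
G(23) = mex{0,4,2,0} = 1
G(24) = mex{1,0,0,1} = 2
G(25) = mex{2,1,1,2} = 0
Pile A: G(25) = 0.
Pile B: G(15) = 1.
Pile C: G(11) = 0.
Combined Grundy value = 0 ⊕ 1 ⊕ 0 = 1.
A winning move leaves total XOR = 0, i.e. changes one component's Grundy value g to g ⊕ X where X is the current total.
Pile A: need g' = 0⊕1 = 1. Options: 25−1→G=2, 25−2→G=1, 25−7→G=1, 25−9→G=2. Hits: 2.
Pile B: need g' = 1⊕1 = 0. Options: 15−1→G=0, 15−2→G=2, 15−7→G=2, 15−9→G=0. Hits: 2.
Pile C: need g' = 0⊕1 = 1. Options: 11−1→G=4, 11−2→G=3, 11−7→G=1, 11−9→G=2. Hits: 1.

5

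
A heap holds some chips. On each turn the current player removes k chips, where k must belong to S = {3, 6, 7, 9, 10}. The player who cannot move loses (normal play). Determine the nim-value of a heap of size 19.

2

G(0) = 0
G(1) = mex{} = 0
G(2) = mex{} = 0
G(3) = mex{0} = 1
G(4) = mex{0} = 1
G(5) = mex{0} = 1
G(6) = mex{1,0} = 2
G(7) = mex{1,0,0} = 2
G(8) = mex{1,0,0} = 2
G(9) = mex{2,1,0,0} = 3
G(10) = mex{2,1,1,0,0} = 3
G(11) = mex{2,1,1,0,0} = 3
G(12) = mex{3,2,1,1,0} = 4
G(13) = mex{3,2,2,1,1} = 0
G(14) = mex{3,2,2,1,1} = 0
G(15) = mex{4,3,2,2,1} = 0
G(16) = mex{0,3,3,2,2} = 1
G(17) = mex{0,3,3,2,2} = 1
G(18) = mex{0,4,3,3,2} = 1
G(19) = mex{1,0,4,3,3} = 2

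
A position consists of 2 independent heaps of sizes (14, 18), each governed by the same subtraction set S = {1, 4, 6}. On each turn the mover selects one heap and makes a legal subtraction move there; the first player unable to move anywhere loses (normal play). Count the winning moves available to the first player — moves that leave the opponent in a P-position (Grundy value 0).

3

All heaps use S = {1, 4, 6}:
n :  0  1  2  3  4  5  6  7  8  9 10 11 12 13 14 15 16 17 18
G :  0  1  0  1  2  0  1  0  1  2  0  1  0  1  2  0  1  0  1
Heap A: G(14) = 2.
Heap B: G(18) = 1.
Combined Grundy value = 2 ⊕ 1 = 3.
A winning move leaves total XOR = 0, i.e. changes one component's Grundy value g to g ⊕ X where X is the current total.
Heap A: need g' = 2⊕3 = 1. Options: 14−1→G=1, 14−4→G=0, 14−6→G=1. Hits: 2.
Heap B: need g' = 1⊕3 = 2. Options: 18−1→G=0, 18−4→G=2, 18−6→G=0. Hits: 1.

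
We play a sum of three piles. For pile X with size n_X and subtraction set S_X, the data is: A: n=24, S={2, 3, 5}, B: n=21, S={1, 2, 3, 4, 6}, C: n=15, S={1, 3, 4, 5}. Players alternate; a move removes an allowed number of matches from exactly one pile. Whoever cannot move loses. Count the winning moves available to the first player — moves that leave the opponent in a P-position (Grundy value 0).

3

Pile A, S = {2, 3, 5}:
G(0) = 0
G(1) = mex{} = 0
G(2) = mex{0} = 1
G(3) = mex{0,0} = 1
G(4) = mex{1,0} = 2
G(5) = mex{1,1,0} = 2
G(6) = mex{2,1,0} = 3
G(7) = mex{2,2,1} = 0
G(8) = mex{3,2,1} = 0
G(9) = mex{0,3,2} = 1
G(10) = mex{0,0,2} = 1
G(11) = mex{1,0,3} = 2
G(12) = mex{1,1,0} = 2
G(13) = mex{2,1,0} = 3
G(14) = mex{2,2,1} = 0
G(15) = mex{3,2,1} = 0
G(16) = mex{0,3,2} = 1
G(17) = mex{0,0,2} = 1
G(18) = mex{1,0,3} = 2
G(19) = mex{1,1,0} = 2
G(20) = mex{2,1,0} = 3
G(21) = mex{2,2,1} = 0
G(22) = mex{3,2,1} = 0
G(23) = mex{0,3,2} = 1
G(24) = mex{0,0,2} = 1
G_A(24) = 1.
Pile B, S = {1, 2, 3, 4, 6}:
G(0) = 0
G(1) = mex{0} = 1
G(2) = mex{1,0} = 2
G(3) = mex{2,1,0} = 3
G(4) = mex{3,2,1,0} = 4
G(5) = mex{4,3,2,1} = 0
G(6) = mex{0,4,3,2,0} = 1
G(7) = mex{1,0,4,3,1} = 2
G(8) = mex{2,1,0,4,2} = 3
G(9) = mex{3,2,1,0,3} = 4
G(10) = mex{4,3,2,1,4} = 0
G(11) = mex{0,4,3,2,0} = 1
G(12) = mex{1,0,4,3,1} = 2
G(13) = mex{2,1,0,4,2} = 3
G(14) = mex{3,2,1,0,3} = 4
G(15) = mex{4,3,2,1,4} = 0
G(16) = mex{0,4,3,2,0} = 1
G(17) = mex{1,0,4,3,1} = 2
G(18) = mex{2,1,0,4,2} = 3
G(19) = mex{3,2,1,0,3} = 4
G(20) = mex{4,3,2,1,4} = 0
G(21) = mex{0,4,3,2,0} = 1
G_B(21) = 1.
Pile C, S = {1, 3, 4, 5}:
G(0) = 0
G(1) = mex{0} = 1
G(2) = mex{1} = 0
G(3) = mex{0,0} = 1
G(4) = mex{1,1,0} = 2
G(5) = mex{2,0,1,0} = 3
G(6) = mex{3,1,0,1} = 2
G(7) = mex{2,2,1,0} = 3
G(8) = mex{3,3,2,1} = 0
G(9) = mex{0,2,3,2} = 1
G(10) = mex{1,3,2,3} = 0
G(11) = mex{0,0,3,2} = 1
G(12) = mex{1,1,0,3} = 2
G(13) = mex{2,0,1,0} = 3
G(14) = mex{3,1,0,1} = 2
G(15) = mex{2,2,1,0} = 3
G_C(15) = 3.
Combined Grundy value = 1 ⊕ 1 ⊕ 3 = 3.
A winning move leaves total XOR = 0, i.e. changes one component's Grundy value g to g ⊕ X where X is the current total.
Pile A: need g' = 1⊕3 = 2. Options: 24−2→G=0, 24−3→G=0, 24−5→G=2. Hits: 1.
Pile B: need g' = 1⊕3 = 2. Options: 21−1→G=0, 21−2→G=4, 21−3→G=3, 21−4→G=2, 21−6→G=0. Hits: 1.
Pile C: need g' = 3⊕3 = 0. Options: 15−1→G=2, 15−3→G=2, 15−4→G=1, 15−5→G=0. Hits: 1.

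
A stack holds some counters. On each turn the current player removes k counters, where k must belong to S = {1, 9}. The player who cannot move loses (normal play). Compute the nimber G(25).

G(0) = 0
G(1) = mex{0} = 1
G(2) = mex{1} = 0
G(3) = mex{0} = 1
G(4) = mex{1} = 0
G(5) = mex{0} = 1
G(6) = mex{1} = 0
G(7) = mex{0} = 1
G(8) = mex{1} = 0
G(9) = mex{0,0} = 1
G(10) = mex{1,1} = 0
G(11) = mex{0,0} = 1
G(12) = mex{1,1} = 0
G(13) = mex{0,0} = 1
G(14) = mex{1,1} = 0
G(15) = mex{0,0} = 1
G(16) = mex{1,1} = 0
G(17) = mex{0,0} = 1
G(18) = mex{1,1} = 0
G(19) = mex{0,0} = 1
G(20) = mex{1,1} = 0
G(21) = mex{0,0} = 1
G(22) = mex{1,1} = 0
G(23) = mex{0,0} = 1
G(24) = mex{1,1} = 0
G(25) = mex{0,0} = 1

1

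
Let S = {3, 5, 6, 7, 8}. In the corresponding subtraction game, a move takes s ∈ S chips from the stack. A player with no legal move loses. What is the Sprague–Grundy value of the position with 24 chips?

G(0) = 0
G(1) = mex{} = 0
G(2) = mex{} = 0
G(3) = mex{0} = 1
G(4) = mex{0} = 1
G(5) = mex{0,0} = 1
G(6) = mex{1,0,0} = 2
G(7) = mex{1,0,0,0} = 2
G(8) = mex{1,1,0,0,0} = 2
G(9) = mex{2,1,1,0,0} = 3
G(10) = mex{2,1,1,1,0} = 3
G(11) = mex{2,2,1,1,1} = 0
G(12) = mex{3,2,2,1,1} = 0
G(13) = mex{3,2,2,2,1} = 0
G(14) = mex{0,3,2,2,2} = 1
G(15) = mex{0,3,3,2,2} = 1
G(16) = mex{0,0,3,3,2} = 1
G(17) = mex{1,0,0,3,3} = 2
G(18) = mex{1,0,0,0,3} = 2
G(19) = mex{1,1,0,0,0} = 2
G(20) = mex{2,1,1,0,0} = 3
G(21) = mex{2,1,1,1,0} = 3
G(22) = mex{2,2,1,1,1} = 0
G(23) = mex{3,2,2,1,1} = 0
G(24) = mex{3,2,2,2,1} = 0

0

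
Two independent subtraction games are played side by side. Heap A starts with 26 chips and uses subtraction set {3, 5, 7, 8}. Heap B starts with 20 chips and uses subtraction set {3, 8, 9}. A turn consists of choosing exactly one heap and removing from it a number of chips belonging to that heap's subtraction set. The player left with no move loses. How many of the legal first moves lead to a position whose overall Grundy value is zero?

Heap A, S = {3, 5, 7, 8}:
n :  0  1  2  3  4  5  6  7  8  9 10 11 12 13 14 15 16 17 18 19 20 21 22 23 24 25 26
G :  0  0  0  1  1  1  2  2  2  3  3  0  0  0  1  1  1  2  2  2  3  3  0  0  0  1  1
G_A(26) = 1.
Heap B, S = {3, 8, 9}:
n :  0  1  2  3  4  5  6  7  8  9 10 11 12 13 14 15 16 17 18 19 20
G :  0  0  0  1  1  1  0  0  2  1  1  3  0  0  2  1  1  0  0  0  1
G_B(20) = 1.
Combined Grundy value = 1 ⊕ 1 = 0.
A winning move leaves total XOR = 0, i.e. changes one component's Grundy value g to g ⊕ X where X is the current total.
Heap A: target g' = 1⊕0 = 1, but every legal move changes the Grundy value (mex property), so 0 moves.
Heap B: target g' = 1⊕0 = 1, but every legal move changes the Grundy value (mex property), so 0 moves.

0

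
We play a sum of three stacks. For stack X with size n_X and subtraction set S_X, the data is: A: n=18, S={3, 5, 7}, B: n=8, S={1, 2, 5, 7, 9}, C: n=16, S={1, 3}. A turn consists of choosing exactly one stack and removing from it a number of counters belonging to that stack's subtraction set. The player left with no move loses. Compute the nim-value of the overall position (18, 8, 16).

Stack A, S = {3, 5, 7}:
n :  0  1  2  3  4  5  6  7  8  9 10 11 12 13 14 15 16 17 18
G :  0  0  0  1  1  1  2  2  2  3  0  0  0  1  1  1  2  2  2
G_A(18) = 2.
Stack B, S = {1, 2, 5, 7, 9}:
G(0) = 0
G(1) = mex{0} = 1
G(2) = mex{1,0} = 2
G(3) = mex{2,1} = 0
G(4) = mex{0,2} = 1
G(5) = mex{1,0,0} = 2
G(6) = mex{2,1,1} = 0
G(7) = mex{0,2,2,0} = 1
G(8) = mex{1,0,0,1} = 2
G_B(8) = 2.
Stack C, S = {1, 3}:
n :  0  1  2  3  4  5  6  7  8  9 10 11 12 13 14 15 16
G :  0  1  0  1  0  1  0  1  0  1  0  1  0  1  0  1  0
G_C(16) = 0.
Combined Grundy value = 2 ⊕ 2 ⊕ 0 = 0.

0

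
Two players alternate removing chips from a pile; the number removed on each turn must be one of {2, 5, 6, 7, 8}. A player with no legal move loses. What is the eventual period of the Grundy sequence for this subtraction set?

13

n :  0  1  2  3  4  5  6  7  8  9 10 11 12 13 14 15 16 17 18 19 20 21 22 23 24 25 26 27
G :  0  0  1  1  0  2  1  3  2  2  3  3  4  0  0  1  1  0  2  1  3  2  2  3  3  4  0  0
G(n+13) = G(n) holds for n = 0,…,7 (a full window of length max(S) = 8), so the sequence is purely periodic with period 13.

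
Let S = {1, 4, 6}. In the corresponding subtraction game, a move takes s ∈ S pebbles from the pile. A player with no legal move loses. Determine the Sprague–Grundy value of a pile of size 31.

G(0) = 0
G(1) = mex{0} = 1
G(2) = mex{1} = 0
G(3) = mex{0} = 1
G(4) = mex{1,0} = 2
G(5) = mex{2,1} = 0
G(6) = mex{0,0,0} = 1
G(7) = mex{1,1,1} = 0
G(8) = mex{0,2,0} = 1
G(9) = mex{1,0,1} = 2
G(10) = mex{2,1,2} = 0
G(11) = mex{0,0,0} = 1
G(12) = mex{1,1,1} = 0
G(13) = mex{0,2,0} = 1
G(14) = mex{1,0,1} = 2
G(15) = mex{2,1,2} = 0
G(16) = mex{0,0,0} = 1
G(17) = mex{1,1,1} = 0
G(18) = mex{0,2,0} = 1
G(19) = mex{1,0,1} = 2
G(20) = mex{2,1,2} = 0
G(21) = mex{0,0,0} = 1
G(22) = mex{1,1,1} = 0
G(23) = mex{0,2,0} = 1
G(24) = mex{1,0,1} = 2
G(25) = mex{2,1,2} = 0
G(26) = mex{0,0,0} = 1
G(27) = mex{1,1,1} = 0
G(28) = mex{0,2,0} = 1
G(29) = mex{1,0,1} = 2
G(30) = mex{2,1,2} = 0
G(31) = mex{0,0,0} = 1

1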